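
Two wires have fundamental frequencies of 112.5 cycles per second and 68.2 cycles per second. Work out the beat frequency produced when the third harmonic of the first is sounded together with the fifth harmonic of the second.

Third harmonic of the first: 3·112.5 = 337.5 Hz.
Fifth harmonic of the second: 5·68.2 = 341.0 Hz.
f_beat = |337.5 − 341.0| = 3.5 Hz.

3.5 Hz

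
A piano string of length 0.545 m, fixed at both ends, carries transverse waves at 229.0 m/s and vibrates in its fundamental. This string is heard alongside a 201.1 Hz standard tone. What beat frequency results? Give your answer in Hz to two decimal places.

For a string fixed at both ends, f_n = n·v/(2L) = 1·229.0/(2·0.545) = 210.0917 Hz.
f_beat = |210.0917 − 201.1| = 8.99 Hz.

8.99 Hz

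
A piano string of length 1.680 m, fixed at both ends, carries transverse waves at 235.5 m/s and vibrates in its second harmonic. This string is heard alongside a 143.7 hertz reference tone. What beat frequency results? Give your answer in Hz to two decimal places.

For a string fixed at both ends, f_n = n·v/(2L) = 2·235.5/(2·1.680) = 140.1786 Hz.
f_beat = |140.1786 − 143.7| = 3.52 Hz.

3.52 Hz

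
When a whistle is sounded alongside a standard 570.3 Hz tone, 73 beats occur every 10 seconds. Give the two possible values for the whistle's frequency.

Beat frequency = 73/10 = 7.3 Hz.
|f − 570.3| = 7.3, so f = 570.3 ± 7.3.

563 Hz or 577.6 Hz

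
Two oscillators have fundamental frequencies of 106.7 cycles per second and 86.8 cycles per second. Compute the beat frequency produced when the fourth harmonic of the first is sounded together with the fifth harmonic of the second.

7.2 Hz

Fourth harmonic of the first: 4·106.7 = 426.8 Hz.
Fifth harmonic of the second: 5·86.8 = 434.0 Hz.
f_beat = |426.8 − 434.0| = 7.2 Hz.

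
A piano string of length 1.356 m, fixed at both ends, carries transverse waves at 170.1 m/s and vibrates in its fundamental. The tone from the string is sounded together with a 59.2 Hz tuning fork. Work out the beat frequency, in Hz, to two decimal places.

For a string fixed at both ends, f_n = n·v/(2L) = 1·170.1/(2·1.356) = 62.7212 Hz.
f_beat = |62.7212 − 59.2| = 3.52 Hz.

3.52 Hz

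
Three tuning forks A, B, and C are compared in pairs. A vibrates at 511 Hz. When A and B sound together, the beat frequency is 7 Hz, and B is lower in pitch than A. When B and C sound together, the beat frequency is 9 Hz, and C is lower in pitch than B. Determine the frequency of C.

495 Hz

B is below A, so f_B = 511 − 7 = 504 Hz.
C is below B, so f_C = 504 − 9 = 495 Hz.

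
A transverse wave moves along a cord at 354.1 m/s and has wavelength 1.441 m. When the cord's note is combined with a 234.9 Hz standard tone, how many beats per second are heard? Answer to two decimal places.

10.83 Hz

Source frequency f = v/λ = 354.1/1.441 = 245.7321 Hz.
f_beat = |245.7321 − 234.9| = 10.83 Hz.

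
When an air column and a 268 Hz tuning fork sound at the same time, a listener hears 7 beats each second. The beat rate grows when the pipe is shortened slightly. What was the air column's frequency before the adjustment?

275 Hz

|f − 268| = 7, so the air column was at either 261 Hz or 275 Hz.
A shorter pipe has a higher fundamental; the adjustment raises the air column's frequency.
The beat rate rose, so the adjustment moved the air column further from 268 Hz — it was already above the reference.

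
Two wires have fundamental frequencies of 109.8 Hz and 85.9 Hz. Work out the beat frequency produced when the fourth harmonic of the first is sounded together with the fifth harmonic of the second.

9.7 Hz

Fourth harmonic of the first: 4·109.8 = 439.2 Hz.
Fifth harmonic of the second: 5·85.9 = 429.5 Hz.
f_beat = |439.2 − 429.5| = 9.7 Hz.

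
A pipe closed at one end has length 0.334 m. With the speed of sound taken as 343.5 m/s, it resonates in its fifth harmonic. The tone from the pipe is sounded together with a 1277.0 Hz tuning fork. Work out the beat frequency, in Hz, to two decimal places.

Closed pipe (odd harmonics): f_n = n·v/(4L) = 5·343.5/(4·0.334) = 1285.5539 Hz.
f_beat = |1285.5539 − 1277.0| = 8.55 Hz.

8.55 Hz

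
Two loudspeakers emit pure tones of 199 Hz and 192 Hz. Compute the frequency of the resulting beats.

f_beat = |f₁ − f₂|.
|199 − 192| = 7 Hz.

7 Hz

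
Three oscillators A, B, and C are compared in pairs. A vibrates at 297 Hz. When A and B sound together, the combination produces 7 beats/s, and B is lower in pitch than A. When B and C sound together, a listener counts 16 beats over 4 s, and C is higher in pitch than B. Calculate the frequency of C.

294 Hz

B is below A, so f_B = 297 − 7 = 290 Hz.
B–C: Beat frequency = 16/4 = 4 Hz.
C is above B, so f_C = 290 + 4 = 294 Hz.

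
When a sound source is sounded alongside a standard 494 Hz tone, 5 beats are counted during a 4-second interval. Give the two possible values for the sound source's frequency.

492.75 Hz or 495.25 Hz

Beat frequency = 5/4 = 1.25 Hz.
|f − 494| = 1.25, so f = 494 ± 1.25.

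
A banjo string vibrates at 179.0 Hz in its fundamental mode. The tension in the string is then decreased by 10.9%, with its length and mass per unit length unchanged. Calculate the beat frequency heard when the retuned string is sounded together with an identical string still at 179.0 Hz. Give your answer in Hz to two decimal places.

10.04 Hz

For a string, f ∝ √T, so the new frequency is 179.0·√0.891 = 168.9631 Hz.
f_beat = |168.9631 − 179.0| = 10.04 Hz.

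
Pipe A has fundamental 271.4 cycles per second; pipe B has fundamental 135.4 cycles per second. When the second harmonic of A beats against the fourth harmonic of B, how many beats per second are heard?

Second harmonic of the first: 2·271.4 = 542.8 Hz.
Fourth harmonic of the second: 4·135.4 = 541.6 Hz.
f_beat = |542.8 − 541.6| = 1.2 Hz.

1.2 Hz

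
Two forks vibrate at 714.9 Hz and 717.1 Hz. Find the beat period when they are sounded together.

0.455 s

f_beat = |714.9 − 717.1| = 2.2 Hz.
Beat period T = 1 / f_beat = 1 / 2.2 s.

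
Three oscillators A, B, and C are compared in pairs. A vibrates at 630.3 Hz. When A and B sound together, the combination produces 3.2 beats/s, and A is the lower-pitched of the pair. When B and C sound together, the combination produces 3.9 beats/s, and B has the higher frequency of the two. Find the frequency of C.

B is above A, so f_B = 630.3 + 3.2 = 633.5 Hz.
C is below B, so f_C = 633.5 − 3.9 = 629.6 Hz.

629.6 Hz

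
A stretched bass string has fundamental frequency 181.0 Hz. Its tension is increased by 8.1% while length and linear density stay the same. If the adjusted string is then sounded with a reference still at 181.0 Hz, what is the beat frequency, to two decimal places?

For a string, f ∝ √T, so the new frequency is 181.0·√1.081 = 188.1878 Hz.
f_beat = |188.1878 − 181.0| = 7.19 Hz.

7.19 Hz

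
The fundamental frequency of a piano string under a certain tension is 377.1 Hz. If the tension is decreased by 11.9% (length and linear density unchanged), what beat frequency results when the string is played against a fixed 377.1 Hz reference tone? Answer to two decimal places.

23.15 Hz

For a string, f ∝ √T, so the new frequency is 377.1·√0.881 = 353.9521 Hz.
f_beat = |353.9521 − 377.1| = 23.15 Hz.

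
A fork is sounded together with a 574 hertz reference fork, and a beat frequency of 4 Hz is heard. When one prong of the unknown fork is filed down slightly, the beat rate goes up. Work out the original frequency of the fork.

578 Hz

|f − 574| = 4, so the fork was at either 570 Hz or 578 Hz.
Filing a prong removes mass and raises the fork's frequency; the adjustment raises the fork's frequency.
The beat rate rose, so the adjustment moved the fork further from 574 Hz — it was already above the reference.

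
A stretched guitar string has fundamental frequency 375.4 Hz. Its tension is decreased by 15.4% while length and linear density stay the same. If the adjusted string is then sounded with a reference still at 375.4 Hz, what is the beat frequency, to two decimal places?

For a string, f ∝ √T, so the new frequency is 375.4·√0.846 = 345.2864 Hz.
f_beat = |345.2864 − 375.4| = 30.11 Hz.

30.11 Hz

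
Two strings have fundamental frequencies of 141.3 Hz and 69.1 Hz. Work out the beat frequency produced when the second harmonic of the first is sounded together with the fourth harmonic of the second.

6.2 Hz

Second harmonic of the first: 2·141.3 = 282.6 Hz.
Fourth harmonic of the second: 4·69.1 = 276.4 Hz.
f_beat = |282.6 − 276.4| = 6.2 Hz.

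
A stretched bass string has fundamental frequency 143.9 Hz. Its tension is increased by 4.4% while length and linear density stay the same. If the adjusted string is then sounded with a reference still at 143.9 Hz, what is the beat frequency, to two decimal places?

3.13 Hz

For a string, f ∝ √T, so the new frequency is 143.9·√1.044 = 147.0317 Hz.
f_beat = |147.0317 − 143.9| = 3.13 Hz.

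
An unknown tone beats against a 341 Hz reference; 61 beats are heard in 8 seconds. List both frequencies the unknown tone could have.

333.375 Hz or 348.625 Hz

Beat frequency = 61/8 = 7.625 Hz.
|f − 341| = 7.625, so f = 341 ± 7.625.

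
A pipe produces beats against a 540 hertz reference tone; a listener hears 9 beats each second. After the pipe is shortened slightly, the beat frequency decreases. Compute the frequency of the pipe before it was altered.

|f − 540| = 9, so the pipe was at either 531 Hz or 549 Hz.
A shorter pipe has a higher fundamental; the adjustment raises the pipe's frequency.
The beat rate fell, so the adjustment moved the pipe toward 540 Hz — it must have started below the reference.

531 Hz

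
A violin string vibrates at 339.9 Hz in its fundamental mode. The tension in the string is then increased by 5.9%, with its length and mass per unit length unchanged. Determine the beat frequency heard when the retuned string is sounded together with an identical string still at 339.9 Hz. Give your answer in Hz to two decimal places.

For a string, f ∝ √T, so the new frequency is 339.9·√1.059 = 349.7834 Hz.
f_beat = |349.7834 − 339.9| = 9.88 Hz.

9.88 Hz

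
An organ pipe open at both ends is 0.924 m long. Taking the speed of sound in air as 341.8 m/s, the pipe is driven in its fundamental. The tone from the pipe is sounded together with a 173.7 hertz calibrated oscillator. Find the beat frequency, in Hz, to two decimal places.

Open pipe: f_n = n·v/(2L) = 1·341.8/(2·0.924) = 184.9567 Hz.
f_beat = |184.9567 − 173.7| = 11.26 Hz.

11.26 Hz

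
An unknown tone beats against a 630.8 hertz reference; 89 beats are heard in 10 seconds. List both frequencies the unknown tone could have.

Beat frequency = 89/10 = 8.9 Hz.
|f − 630.8| = 8.9, so f = 630.8 ± 8.9.

621.9 Hz or 639.7 Hz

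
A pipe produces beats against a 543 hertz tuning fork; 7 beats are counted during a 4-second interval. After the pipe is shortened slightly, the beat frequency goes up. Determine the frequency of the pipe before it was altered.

544.75 Hz

Beat frequency = 7/4 = 1.75 Hz.
|f − 543| = 1.75, so the pipe was at either 541.25 Hz or 544.75 Hz.
A shorter pipe has a higher fundamental; the adjustment raises the pipe's frequency.
The beat rate rose, so the adjustment moved the pipe further from 543 Hz — it was already above the reference.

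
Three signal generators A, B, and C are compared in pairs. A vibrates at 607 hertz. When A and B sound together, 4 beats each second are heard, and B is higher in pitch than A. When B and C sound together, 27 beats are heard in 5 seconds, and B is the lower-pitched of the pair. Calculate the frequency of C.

616.4 Hz

B is above A, so f_B = 607 + 4 = 611 Hz.
B–C: Beat frequency = 27/5 = 5.4 Hz.
C is above B, so f_C = 611 + 5.4 = 616.4 Hz.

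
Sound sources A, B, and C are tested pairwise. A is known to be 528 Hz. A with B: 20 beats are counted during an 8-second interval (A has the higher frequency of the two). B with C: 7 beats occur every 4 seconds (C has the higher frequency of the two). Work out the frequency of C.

527.25 Hz

A–B: Beat frequency = 20/8 = 2.5 Hz.
B is below A, so f_B = 528 − 2.5 = 525.5 Hz.
B–C: Beat frequency = 7/4 = 1.75 Hz.
C is above B, so f_C = 525.5 + 1.75 = 527.25 Hz.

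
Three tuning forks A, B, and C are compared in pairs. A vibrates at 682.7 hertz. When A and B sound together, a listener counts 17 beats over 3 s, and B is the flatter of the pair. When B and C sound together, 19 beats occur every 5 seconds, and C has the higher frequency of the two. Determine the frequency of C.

680.8333 Hz

A–B: Beat frequency = 17/3 = 5.6667 Hz.
B is below A, so f_B = 682.7 − 5.6667 = 677.0333 Hz.
B–C: Beat frequency = 19/5 = 3.8 Hz.
C is above B, so f_C = 677.0333 + 3.8 = 680.8333 Hz.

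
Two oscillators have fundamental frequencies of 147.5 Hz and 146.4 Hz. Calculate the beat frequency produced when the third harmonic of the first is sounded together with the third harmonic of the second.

Third harmonic of the first: 3·147.5 = 442.5 Hz.
Third harmonic of the second: 3·146.4 = 439.2 Hz.
f_beat = |442.5 − 439.2| = 3.3 Hz.

3.3 Hz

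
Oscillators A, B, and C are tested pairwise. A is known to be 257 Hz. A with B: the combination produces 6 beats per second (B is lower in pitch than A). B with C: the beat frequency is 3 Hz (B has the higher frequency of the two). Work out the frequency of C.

B is below A, so f_B = 257 − 6 = 251 Hz.
C is below B, so f_C = 251 − 3 = 248 Hz.

248 Hz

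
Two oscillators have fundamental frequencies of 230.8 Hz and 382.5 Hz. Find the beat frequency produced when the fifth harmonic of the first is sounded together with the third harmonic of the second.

Fifth harmonic of the first: 5·230.8 = 1154.0 Hz.
Third harmonic of the second: 3·382.5 = 1147.5 Hz.
f_beat = |1154.0 − 1147.5| = 6.5 Hz.

6.5 Hz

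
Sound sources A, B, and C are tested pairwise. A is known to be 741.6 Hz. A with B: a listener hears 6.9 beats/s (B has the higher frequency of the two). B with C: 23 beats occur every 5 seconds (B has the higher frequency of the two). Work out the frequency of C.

B is above A, so f_B = 741.6 + 6.9 = 748.5 Hz.
B–C: Beat frequency = 23/5 = 4.6 Hz.
C is below B, so f_C = 748.5 − 4.6 = 743.9 Hz.

743.9 Hz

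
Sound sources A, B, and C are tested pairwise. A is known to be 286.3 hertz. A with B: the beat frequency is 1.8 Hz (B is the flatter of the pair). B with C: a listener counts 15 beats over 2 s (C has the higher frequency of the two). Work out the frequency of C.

292 Hz

B is below A, so f_B = 286.3 − 1.8 = 284.5 Hz.
B–C: Beat frequency = 15/2 = 7.5 Hz.
C is above B, so f_C = 284.5 + 7.5 = 292 Hz.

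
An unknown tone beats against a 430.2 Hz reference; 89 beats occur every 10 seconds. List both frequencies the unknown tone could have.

Beat frequency = 89/10 = 8.9 Hz.
|f − 430.2| = 8.9, so f = 430.2 ± 8.9.

421.3 Hz or 439.1 Hz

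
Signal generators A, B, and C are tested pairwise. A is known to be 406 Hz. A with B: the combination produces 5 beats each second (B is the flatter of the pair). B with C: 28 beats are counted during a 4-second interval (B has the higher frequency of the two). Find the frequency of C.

B is below A, so f_B = 406 − 5 = 401 Hz.
B–C: Beat frequency = 28/4 = 7 Hz.
C is below B, so f_C = 401 − 7 = 394 Hz.

394 Hz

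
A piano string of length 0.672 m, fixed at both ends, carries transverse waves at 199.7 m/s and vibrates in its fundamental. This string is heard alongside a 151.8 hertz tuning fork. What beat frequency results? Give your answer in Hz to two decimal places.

3.21 Hz

For a string fixed at both ends, f_n = n·v/(2L) = 1·199.7/(2·0.672) = 148.5863 Hz.
f_beat = |148.5863 − 151.8| = 3.21 Hz.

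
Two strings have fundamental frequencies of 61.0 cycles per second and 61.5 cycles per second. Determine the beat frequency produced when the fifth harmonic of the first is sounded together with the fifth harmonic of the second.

Fifth harmonic of the first: 5·61.0 = 305.0 Hz.
Fifth harmonic of the second: 5·61.5 = 307.5 Hz.
f_beat = |305.0 − 307.5| = 2.5 Hz.

2.5 Hz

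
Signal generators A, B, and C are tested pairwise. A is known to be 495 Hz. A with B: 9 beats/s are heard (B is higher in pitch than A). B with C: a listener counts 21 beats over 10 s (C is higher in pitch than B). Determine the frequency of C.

506.1 Hz

B is above A, so f_B = 495 + 9 = 504 Hz.
B–C: Beat frequency = 21/10 = 2.1 Hz.
C is above B, so f_C = 504 + 2.1 = 506.1 Hz.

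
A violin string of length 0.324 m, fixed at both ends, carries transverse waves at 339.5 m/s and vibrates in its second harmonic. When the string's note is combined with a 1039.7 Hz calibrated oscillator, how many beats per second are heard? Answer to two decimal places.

For a string fixed at both ends, f_n = n·v/(2L) = 2·339.5/(2·0.324) = 1047.8395 Hz.
f_beat = |1047.8395 − 1039.7| = 8.14 Hz.

8.14 Hz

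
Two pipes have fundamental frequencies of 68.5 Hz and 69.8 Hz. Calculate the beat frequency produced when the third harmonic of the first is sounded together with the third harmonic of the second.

Third harmonic of the first: 3·68.5 = 205.5 Hz.
Third harmonic of the second: 3·69.8 = 209.4 Hz.
f_beat = |205.5 − 209.4| = 3.9 Hz.

3.9 Hz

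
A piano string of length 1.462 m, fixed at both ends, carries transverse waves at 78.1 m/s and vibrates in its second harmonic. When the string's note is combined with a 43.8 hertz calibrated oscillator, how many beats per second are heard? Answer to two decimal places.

9.62 Hz

For a string fixed at both ends, f_n = n·v/(2L) = 2·78.1/(2·1.462) = 53.4200 Hz.
f_beat = |53.4200 − 43.8| = 9.62 Hz.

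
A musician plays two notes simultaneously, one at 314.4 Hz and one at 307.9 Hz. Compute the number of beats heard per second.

6.5 Hz

Beats arise from superposition of two nearby frequencies; the beat rate is |f₁ − f₂|.
|314.4 − 307.9| = 6.5 Hz.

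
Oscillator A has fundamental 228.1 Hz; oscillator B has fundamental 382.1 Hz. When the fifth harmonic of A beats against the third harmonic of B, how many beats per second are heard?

5.8 Hz

Fifth harmonic of the first: 5·228.1 = 1140.5 Hz.
Third harmonic of the second: 3·382.1 = 1146.3 Hz.
f_beat = |1140.5 − 1146.3| = 5.8 Hz.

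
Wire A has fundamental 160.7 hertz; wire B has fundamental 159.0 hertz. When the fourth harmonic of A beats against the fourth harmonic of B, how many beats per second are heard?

6.8 Hz

Fourth harmonic of the first: 4·160.7 = 642.8 Hz.
Fourth harmonic of the second: 4·159.0 = 636.0 Hz.
f_beat = |642.8 − 636.0| = 6.8 Hz.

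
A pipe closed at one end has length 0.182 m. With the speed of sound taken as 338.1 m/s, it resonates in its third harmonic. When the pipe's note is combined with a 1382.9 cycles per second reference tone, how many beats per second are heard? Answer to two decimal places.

Closed pipe (odd harmonics): f_n = n·v/(4L) = 3·338.1/(4·0.182) = 1393.2692 Hz.
f_beat = |1393.2692 − 1382.9| = 10.37 Hz.

10.37 Hz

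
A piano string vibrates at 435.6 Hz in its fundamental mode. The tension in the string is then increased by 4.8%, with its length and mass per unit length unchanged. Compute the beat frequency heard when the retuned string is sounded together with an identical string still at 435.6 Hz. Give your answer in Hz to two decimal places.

For a string, f ∝ √T, so the new frequency is 435.6·√1.048 = 445.9319 Hz.
f_beat = |445.9319 − 435.6| = 10.33 Hz.

10.33 Hz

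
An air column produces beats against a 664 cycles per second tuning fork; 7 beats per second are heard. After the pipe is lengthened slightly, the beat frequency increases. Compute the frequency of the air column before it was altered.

657 Hz

|f − 664| = 7, so the air column was at either 657 Hz or 671 Hz.
A longer pipe has a lower fundamental; the adjustment lowers the air column's frequency.
The beat rate rose, so the adjustment moved the air column further from 664 Hz — it was already below the reference.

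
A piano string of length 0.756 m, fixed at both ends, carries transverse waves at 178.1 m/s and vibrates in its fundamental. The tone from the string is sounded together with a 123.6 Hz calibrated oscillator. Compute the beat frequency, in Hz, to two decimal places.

For a string fixed at both ends, f_n = n·v/(2L) = 1·178.1/(2·0.756) = 117.7910 Hz.
f_beat = |117.7910 − 123.6| = 5.81 Hz.

5.81 Hz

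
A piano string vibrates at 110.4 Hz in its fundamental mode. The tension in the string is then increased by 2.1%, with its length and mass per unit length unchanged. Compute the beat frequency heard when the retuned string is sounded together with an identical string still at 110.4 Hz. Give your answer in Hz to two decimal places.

For a string, f ∝ √T, so the new frequency is 110.4·√1.021 = 111.5532 Hz.
f_beat = |111.5532 − 110.4| = 1.15 Hz.

1.15 Hz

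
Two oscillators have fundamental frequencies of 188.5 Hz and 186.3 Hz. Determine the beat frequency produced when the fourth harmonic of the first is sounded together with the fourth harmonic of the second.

8.8 Hz

Fourth harmonic of the first: 4·188.5 = 754.0 Hz.
Fourth harmonic of the second: 4·186.3 = 745.2 Hz.
f_beat = |754.0 − 745.2| = 8.8 Hz.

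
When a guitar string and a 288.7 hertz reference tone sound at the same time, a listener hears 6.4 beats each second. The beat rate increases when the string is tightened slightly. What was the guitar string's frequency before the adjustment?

295.1 Hz

|f − 288.7| = 6.4, so the guitar string was at either 282.3 Hz or 295.1 Hz.
Increasing tension raises a string's frequency; the adjustment raises the guitar string's frequency.
The beat rate rose, so the adjustment moved the guitar string further from 288.7 Hz — it was already above the reference.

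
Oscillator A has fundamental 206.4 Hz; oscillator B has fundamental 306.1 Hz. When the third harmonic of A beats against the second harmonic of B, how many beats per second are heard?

Third harmonic of the first: 3·206.4 = 619.2 Hz.
Second harmonic of the second: 2·306.1 = 612.2 Hz.
f_beat = |619.2 − 612.2| = 7.0 Hz.

7.0 Hz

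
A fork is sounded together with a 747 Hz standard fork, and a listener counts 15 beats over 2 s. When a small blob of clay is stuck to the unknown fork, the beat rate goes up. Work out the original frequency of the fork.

Beat frequency = 15/2 = 7.5 Hz.
|f − 747| = 7.5, so the fork was at either 739.5 Hz or 754.5 Hz.
Adding mass to a fork lowers its frequency; the adjustment lowers the fork's frequency.
The beat rate rose, so the adjustment moved the fork further from 747 Hz — it was already below the reference.

739.5 Hz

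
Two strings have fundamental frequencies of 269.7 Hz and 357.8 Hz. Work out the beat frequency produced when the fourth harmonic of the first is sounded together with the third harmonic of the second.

5.4 Hz

Fourth harmonic of the first: 4·269.7 = 1078.8 Hz.
Third harmonic of the second: 3·357.8 = 1073.4 Hz.
f_beat = |1078.8 − 1073.4| = 5.4 Hz.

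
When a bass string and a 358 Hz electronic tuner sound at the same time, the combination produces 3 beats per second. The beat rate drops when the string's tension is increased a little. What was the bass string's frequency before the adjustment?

355 Hz

|f − 358| = 3, so the bass string was at either 355 Hz or 361 Hz.
Higher tension means higher frequency; the adjustment raises the bass string's frequency.
The beat rate fell, so the adjustment moved the bass string toward 358 Hz — it must have started below the reference.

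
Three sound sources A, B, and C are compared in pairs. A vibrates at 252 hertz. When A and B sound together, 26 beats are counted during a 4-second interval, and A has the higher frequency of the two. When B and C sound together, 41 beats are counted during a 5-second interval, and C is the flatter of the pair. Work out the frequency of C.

237.3 Hz

A–B: Beat frequency = 26/4 = 6.5 Hz.
B is below A, so f_B = 252 − 6.5 = 245.5 Hz.
B–C: Beat frequency = 41/5 = 8.2 Hz.
C is below B, so f_C = 245.5 − 8.2 = 237.3 Hz.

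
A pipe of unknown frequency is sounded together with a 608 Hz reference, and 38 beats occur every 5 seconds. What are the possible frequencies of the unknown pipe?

600.4 Hz or 615.6 Hz

Beat frequency = 38/5 = 7.6 Hz.
|f − 608| = 7.6, so f = 608 ± 7.6.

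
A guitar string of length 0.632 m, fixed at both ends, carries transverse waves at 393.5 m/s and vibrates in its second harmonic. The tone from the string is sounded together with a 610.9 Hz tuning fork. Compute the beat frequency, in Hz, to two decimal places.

11.73 Hz

For a string fixed at both ends, f_n = n·v/(2L) = 2·393.5/(2·0.632) = 622.6266 Hz.
f_beat = |622.6266 − 610.9| = 11.73 Hz.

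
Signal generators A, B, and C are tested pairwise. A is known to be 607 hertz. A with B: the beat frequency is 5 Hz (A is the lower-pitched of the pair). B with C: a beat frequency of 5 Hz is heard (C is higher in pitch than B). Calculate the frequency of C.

617 Hz

B is above A, so f_B = 607 + 5 = 612 Hz.
C is above B, so f_C = 612 + 5 = 617 Hz.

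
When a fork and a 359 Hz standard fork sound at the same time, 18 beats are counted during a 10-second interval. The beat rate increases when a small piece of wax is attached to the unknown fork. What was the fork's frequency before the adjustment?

357.2 Hz

Beat frequency = 18/10 = 1.8 Hz.
|f − 359| = 1.8, so the fork was at either 357.2 Hz or 360.8 Hz.
Loading a fork with wax lowers its frequency; the adjustment lowers the fork's frequency.
The beat rate rose, so the adjustment moved the fork further from 359 Hz — it was already below the reference.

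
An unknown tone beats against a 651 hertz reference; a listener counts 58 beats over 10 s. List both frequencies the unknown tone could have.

645.2 Hz or 656.8 Hz

Beat frequency = 58/10 = 5.8 Hz.
|f − 651| = 5.8, so f = 651 ± 5.8.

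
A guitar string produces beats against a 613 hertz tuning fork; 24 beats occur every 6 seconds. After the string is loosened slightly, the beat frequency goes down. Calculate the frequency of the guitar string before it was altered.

617 Hz

Beat frequency = 24/6 = 4 Hz.
|f − 613| = 4, so the guitar string was at either 609 Hz or 617 Hz.
Reducing tension lowers a string's frequency; the adjustment lowers the guitar string's frequency.
The beat rate fell, so the adjustment moved the guitar string toward 613 Hz — it must have started above the reference.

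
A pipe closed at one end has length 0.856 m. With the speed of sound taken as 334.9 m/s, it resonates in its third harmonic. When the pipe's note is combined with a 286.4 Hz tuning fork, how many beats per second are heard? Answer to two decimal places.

Closed pipe (odd harmonics): f_n = n·v/(4L) = 3·334.9/(4·0.856) = 293.4287 Hz.
f_beat = |293.4287 − 286.4| = 7.03 Hz.

7.03 Hz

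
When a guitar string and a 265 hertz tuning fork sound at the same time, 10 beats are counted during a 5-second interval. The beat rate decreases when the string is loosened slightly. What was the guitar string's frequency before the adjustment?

Beat frequency = 10/5 = 2 Hz.
|f − 265| = 2, so the guitar string was at either 263 Hz or 267 Hz.
Reducing tension lowers a string's frequency; the adjustment lowers the guitar string's frequency.
The beat rate fell, so the adjustment moved the guitar string toward 265 Hz — it must have started above the reference.

267 Hz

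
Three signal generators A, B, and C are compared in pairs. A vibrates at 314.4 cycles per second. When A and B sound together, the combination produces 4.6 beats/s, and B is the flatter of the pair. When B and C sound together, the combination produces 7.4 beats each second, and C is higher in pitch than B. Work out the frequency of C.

B is below A, so f_B = 314.4 − 4.6 = 309.8 Hz.
C is above B, so f_C = 309.8 + 7.4 = 317.2 Hz.

317.2 Hz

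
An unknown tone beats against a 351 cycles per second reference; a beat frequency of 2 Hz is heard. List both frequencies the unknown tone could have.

|f − 351| = 2, so f = 351 ± 2.

349 Hz or 353 Hz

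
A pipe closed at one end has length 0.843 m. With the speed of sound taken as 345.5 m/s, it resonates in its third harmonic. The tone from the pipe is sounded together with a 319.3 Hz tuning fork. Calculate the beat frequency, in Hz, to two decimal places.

Closed pipe (odd harmonics): f_n = n·v/(4L) = 3·345.5/(4·0.843) = 307.3843 Hz.
f_beat = |307.3843 − 319.3| = 11.92 Hz.

11.92 Hz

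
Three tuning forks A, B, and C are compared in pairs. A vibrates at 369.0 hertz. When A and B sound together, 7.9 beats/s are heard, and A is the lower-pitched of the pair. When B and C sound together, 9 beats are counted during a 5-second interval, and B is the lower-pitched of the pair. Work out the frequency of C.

B is above A, so f_B = 369.0 + 7.9 = 376.9 Hz.
B–C: Beat frequency = 9/5 = 1.8 Hz.
C is above B, so f_C = 376.9 + 1.8 = 378.7 Hz.

378.7 Hz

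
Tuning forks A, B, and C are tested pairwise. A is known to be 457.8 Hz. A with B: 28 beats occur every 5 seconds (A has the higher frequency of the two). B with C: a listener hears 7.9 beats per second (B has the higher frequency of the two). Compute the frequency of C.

444.3 Hz

A–B: Beat frequency = 28/5 = 5.6 Hz.
B is below A, so f_B = 457.8 − 5.6 = 452.2 Hz.
C is below B, so f_C = 452.2 − 7.9 = 444.3 Hz.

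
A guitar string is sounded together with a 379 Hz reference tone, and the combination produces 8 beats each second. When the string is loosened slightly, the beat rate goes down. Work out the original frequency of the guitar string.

|f − 379| = 8, so the guitar string was at either 371 Hz or 387 Hz.
Reducing tension lowers a string's frequency; the adjustment lowers the guitar string's frequency.
The beat rate fell, so the adjustment moved the guitar string toward 379 Hz — it must have started above the reference.

387 Hz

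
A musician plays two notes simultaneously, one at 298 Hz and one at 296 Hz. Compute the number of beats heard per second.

The beat frequency equals the magnitude of the frequency difference.
|298 − 296| = 2 Hz.

2 Hz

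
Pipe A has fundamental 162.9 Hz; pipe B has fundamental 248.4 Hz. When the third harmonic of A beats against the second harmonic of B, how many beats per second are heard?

Third harmonic of the first: 3·162.9 = 488.7 Hz.
Second harmonic of the second: 2·248.4 = 496.8 Hz.
f_beat = |488.7 − 496.8| = 8.1 Hz.

8.1 Hz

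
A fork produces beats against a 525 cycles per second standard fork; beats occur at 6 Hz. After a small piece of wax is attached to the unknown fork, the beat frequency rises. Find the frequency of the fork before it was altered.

|f − 525| = 6, so the fork was at either 519 Hz or 531 Hz.
Loading a fork with wax lowers its frequency; the adjustment lowers the fork's frequency.
The beat rate rose, so the adjustment moved the fork further from 525 Hz — it was already below the reference.

519 Hz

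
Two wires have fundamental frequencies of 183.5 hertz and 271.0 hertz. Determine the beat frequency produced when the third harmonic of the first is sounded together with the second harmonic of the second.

Third harmonic of the first: 3·183.5 = 550.5 Hz.
Second harmonic of the second: 2·271.0 = 542.0 Hz.
f_beat = |550.5 − 542.0| = 8.5 Hz.

8.5 Hz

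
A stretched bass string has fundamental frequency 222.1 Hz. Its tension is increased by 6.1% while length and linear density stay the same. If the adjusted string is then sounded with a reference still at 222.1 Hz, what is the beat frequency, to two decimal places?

For a string, f ∝ √T, so the new frequency is 222.1·√1.061 = 228.7738 Hz.
f_beat = |228.7738 − 222.1| = 6.67 Hz.

6.67 Hz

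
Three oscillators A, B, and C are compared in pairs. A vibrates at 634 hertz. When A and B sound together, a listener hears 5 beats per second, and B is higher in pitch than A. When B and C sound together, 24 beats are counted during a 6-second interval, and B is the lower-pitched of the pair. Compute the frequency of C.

643 Hz

B is above A, so f_B = 634 + 5 = 639 Hz.
B–C: Beat frequency = 24/6 = 4 Hz.
C is above B, so f_C = 639 + 4 = 643 Hz.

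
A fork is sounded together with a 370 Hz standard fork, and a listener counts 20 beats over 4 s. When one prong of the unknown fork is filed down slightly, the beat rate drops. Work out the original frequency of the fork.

365 Hz

Beat frequency = 20/4 = 5 Hz.
|f − 370| = 5, so the fork was at either 365 Hz or 375 Hz.
Filing a prong removes mass and raises the fork's frequency; the adjustment raises the fork's frequency.
The beat rate fell, so the adjustment moved the fork toward 370 Hz — it must have started below the reference.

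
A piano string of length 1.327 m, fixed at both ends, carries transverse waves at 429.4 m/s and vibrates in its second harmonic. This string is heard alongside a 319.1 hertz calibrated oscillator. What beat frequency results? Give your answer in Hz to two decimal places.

For a string fixed at both ends, f_n = n·v/(2L) = 2·429.4/(2·1.327) = 323.5870 Hz.
f_beat = |323.5870 − 319.1| = 4.49 Hz.

4.49 Hz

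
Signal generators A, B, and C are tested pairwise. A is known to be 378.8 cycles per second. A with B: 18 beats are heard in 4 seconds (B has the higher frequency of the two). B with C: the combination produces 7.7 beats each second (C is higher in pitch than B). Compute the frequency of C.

391 Hz

A–B: Beat frequency = 18/4 = 4.5 Hz.
B is above A, so f_B = 378.8 + 4.5 = 383.3 Hz.
C is above B, so f_C = 383.3 + 7.7 = 391 Hz.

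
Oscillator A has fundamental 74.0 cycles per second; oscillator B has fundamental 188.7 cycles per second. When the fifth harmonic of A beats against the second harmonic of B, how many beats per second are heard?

Fifth harmonic of the first: 5·74.0 = 370.0 Hz.
Second harmonic of the second: 2·188.7 = 377.4 Hz.
f_beat = |370.0 − 377.4| = 7.4 Hz.

7.4 Hz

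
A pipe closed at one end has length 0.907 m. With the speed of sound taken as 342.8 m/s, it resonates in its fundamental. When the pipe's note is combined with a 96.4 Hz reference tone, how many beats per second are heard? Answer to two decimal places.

Closed pipe (odd harmonics): f_n = n·v/(4L) = 1·342.8/(4·0.907) = 94.4873 Hz.
f_beat = |94.4873 − 96.4| = 1.91 Hz.

1.91 Hz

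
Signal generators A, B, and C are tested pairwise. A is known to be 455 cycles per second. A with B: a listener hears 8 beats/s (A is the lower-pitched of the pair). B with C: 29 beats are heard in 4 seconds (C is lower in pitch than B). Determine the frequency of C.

455.75 Hz

B is above A, so f_B = 455 + 8 = 463 Hz.
B–C: Beat frequency = 29/4 = 7.25 Hz.
C is below B, so f_C = 463 − 7.25 = 455.75 Hz.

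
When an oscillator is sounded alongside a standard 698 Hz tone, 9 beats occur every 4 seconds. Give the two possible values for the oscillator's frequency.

Beat frequency = 9/4 = 2.25 Hz.
|f − 698| = 2.25, so f = 698 ± 2.25.

695.75 Hz or 700.25 Hz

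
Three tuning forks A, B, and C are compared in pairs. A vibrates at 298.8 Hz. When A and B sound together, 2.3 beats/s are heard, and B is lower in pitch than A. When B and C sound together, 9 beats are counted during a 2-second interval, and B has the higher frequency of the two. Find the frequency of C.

292 Hz

B is below A, so f_B = 298.8 − 2.3 = 296.5 Hz.
B–C: Beat frequency = 9/2 = 4.5 Hz.
C is below B, so f_C = 296.5 − 4.5 = 292 Hz.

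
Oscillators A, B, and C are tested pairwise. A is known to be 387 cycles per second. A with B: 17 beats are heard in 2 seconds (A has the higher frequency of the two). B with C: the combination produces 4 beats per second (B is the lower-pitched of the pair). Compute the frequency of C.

A–B: Beat frequency = 17/2 = 8.5 Hz.
B is below A, so f_B = 387 − 8.5 = 378.5 Hz.
C is above B, so f_C = 378.5 + 4 = 382.5 Hz.

382.5 Hz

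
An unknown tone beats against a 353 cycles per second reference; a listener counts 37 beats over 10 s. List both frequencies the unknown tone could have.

349.3 Hz or 356.7 Hz

Beat frequency = 37/10 = 3.7 Hz.
|f − 353| = 3.7, so f = 353 ± 3.7.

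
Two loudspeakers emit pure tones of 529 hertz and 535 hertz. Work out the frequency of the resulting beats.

f_beat = |f₁ − f₂|.
|529 − 535| = 6 Hz.

6 Hz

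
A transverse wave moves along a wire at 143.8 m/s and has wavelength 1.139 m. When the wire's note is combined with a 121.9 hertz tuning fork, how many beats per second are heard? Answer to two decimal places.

4.35 Hz

Source frequency f = v/λ = 143.8/1.139 = 126.2511 Hz.
f_beat = |126.2511 − 121.9| = 4.35 Hz.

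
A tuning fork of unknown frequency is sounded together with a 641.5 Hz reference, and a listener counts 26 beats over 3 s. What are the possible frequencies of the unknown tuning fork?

632.8333 Hz or 650.1667 Hz

Beat frequency = 26/3 = 8.6667 Hz.
|f − 641.5| = 8.6667, so f = 641.5 ± 8.6667.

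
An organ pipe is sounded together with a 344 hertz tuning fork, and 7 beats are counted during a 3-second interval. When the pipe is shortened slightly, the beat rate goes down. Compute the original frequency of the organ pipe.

341.6667 Hz

Beat frequency = 7/3 = 2.3333 Hz.
|f − 344| = 2.3333, so the organ pipe was at either 341.6667 Hz or 346.3333 Hz.
A shorter pipe has a higher fundamental; the adjustment raises the organ pipe's frequency.
The beat rate fell, so the adjustment moved the organ pipe toward 344 Hz — it must have started below the reference.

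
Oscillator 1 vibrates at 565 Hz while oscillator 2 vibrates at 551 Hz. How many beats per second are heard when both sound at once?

f_beat = |f₁ − f₂|.
|565 − 551| = 14 Hz.

14 Hz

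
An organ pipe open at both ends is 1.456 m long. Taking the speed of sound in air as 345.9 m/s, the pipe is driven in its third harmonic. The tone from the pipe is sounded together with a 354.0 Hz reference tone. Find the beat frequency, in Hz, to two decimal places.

Open pipe: f_n = n·v/(2L) = 3·345.9/(2·1.456) = 356.3530 Hz.
f_beat = |356.3530 − 354.0| = 2.35 Hz.

2.35 Hz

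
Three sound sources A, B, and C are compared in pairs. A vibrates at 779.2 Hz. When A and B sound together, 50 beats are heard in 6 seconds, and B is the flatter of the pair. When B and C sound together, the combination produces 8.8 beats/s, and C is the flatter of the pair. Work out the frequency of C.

762.0667 Hz

A–B: Beat frequency = 50/6 = 8.3333 Hz.
B is below A, so f_B = 779.2 − 8.3333 = 770.8667 Hz.
C is below B, so f_C = 770.8667 − 8.8 = 762.0667 Hz.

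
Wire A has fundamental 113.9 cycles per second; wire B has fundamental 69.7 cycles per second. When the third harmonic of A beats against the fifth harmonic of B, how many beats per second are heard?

6.8 Hz

Third harmonic of the first: 3·113.9 = 341.7 Hz.
Fifth harmonic of the second: 5·69.7 = 348.5 Hz.
f_beat = |341.7 − 348.5| = 6.8 Hz.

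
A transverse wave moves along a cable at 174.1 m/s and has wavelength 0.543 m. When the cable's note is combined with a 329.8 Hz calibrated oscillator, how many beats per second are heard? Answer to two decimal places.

Source frequency f = v/λ = 174.1/0.543 = 320.6262 Hz.
f_beat = |320.6262 − 329.8| = 9.17 Hz.

9.17 Hz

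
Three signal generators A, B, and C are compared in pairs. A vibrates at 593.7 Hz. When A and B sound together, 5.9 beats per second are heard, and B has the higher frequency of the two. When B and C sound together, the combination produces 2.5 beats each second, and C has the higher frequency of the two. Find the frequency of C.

B is above A, so f_B = 593.7 + 5.9 = 599.6 Hz.
C is above B, so f_C = 599.6 + 2.5 = 602.1 Hz.

602.1 Hz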